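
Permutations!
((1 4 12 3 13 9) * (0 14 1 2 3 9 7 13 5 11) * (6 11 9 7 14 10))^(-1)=(0 11 6 10)(1 14 13 7 12 4)(2 9 5 3)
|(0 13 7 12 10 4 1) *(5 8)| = |(0 13 7 12 10 4 1)(5 8)| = 14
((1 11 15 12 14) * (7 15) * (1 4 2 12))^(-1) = (1 15 7 11)(2 4 14 12)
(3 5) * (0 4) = (0 4)(3 5) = [4, 1, 2, 5, 0, 3]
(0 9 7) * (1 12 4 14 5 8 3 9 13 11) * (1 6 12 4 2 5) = (0 13 11 6 12 2 5 8 3 9 7)(1 4 14) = [13, 4, 5, 9, 14, 8, 12, 0, 3, 7, 10, 6, 2, 11, 1]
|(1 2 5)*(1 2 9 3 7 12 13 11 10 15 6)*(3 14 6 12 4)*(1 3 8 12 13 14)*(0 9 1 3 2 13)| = |(0 9 3 7 4 8 12 14 6 2 5 13 11 10 15)| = 15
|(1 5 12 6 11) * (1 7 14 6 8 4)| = 20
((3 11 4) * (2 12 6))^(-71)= ((2 12 6)(3 11 4))^(-71)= (2 12 6)(3 11 4)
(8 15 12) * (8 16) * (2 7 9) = (2 7 9)(8 15 12 16) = [0, 1, 7, 3, 4, 5, 6, 9, 15, 2, 10, 11, 16, 13, 14, 12, 8]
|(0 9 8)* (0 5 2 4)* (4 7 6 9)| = |(0 4)(2 7 6 9 8 5)| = 6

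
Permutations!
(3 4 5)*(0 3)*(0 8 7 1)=(0 3 4 5 8 7 1)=[3, 0, 2, 4, 5, 8, 6, 1, 7]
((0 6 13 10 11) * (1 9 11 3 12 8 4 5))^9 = (0 1 8 10)(3 6 9 4)(5 12 13 11)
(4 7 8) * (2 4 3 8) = [0, 1, 4, 8, 7, 5, 6, 2, 3] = (2 4 7)(3 8)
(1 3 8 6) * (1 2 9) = (1 3 8 6 2 9) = [0, 3, 9, 8, 4, 5, 2, 7, 6, 1]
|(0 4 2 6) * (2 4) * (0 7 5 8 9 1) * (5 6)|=|(0 2 5 8 9 1)(6 7)|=6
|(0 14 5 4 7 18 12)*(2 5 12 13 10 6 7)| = 15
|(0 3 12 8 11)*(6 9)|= |(0 3 12 8 11)(6 9)|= 10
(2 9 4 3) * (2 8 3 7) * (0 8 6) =(0 8 3 6)(2 9 4 7) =[8, 1, 9, 6, 7, 5, 0, 2, 3, 4]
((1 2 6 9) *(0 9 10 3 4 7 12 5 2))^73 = (0 9 1)(2 6 10 3 4 7 12 5)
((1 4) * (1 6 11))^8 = (11)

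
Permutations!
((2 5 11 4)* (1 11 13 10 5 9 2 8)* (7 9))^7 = (1 8 4 11)(2 7 9)(5 13 10)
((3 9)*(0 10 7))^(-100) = (0 7 10) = ((0 10 7)(3 9))^(-100)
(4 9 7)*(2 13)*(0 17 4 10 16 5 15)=[17, 1, 13, 3, 9, 15, 6, 10, 8, 7, 16, 11, 12, 2, 14, 0, 5, 4]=(0 17 4 9 7 10 16 5 15)(2 13)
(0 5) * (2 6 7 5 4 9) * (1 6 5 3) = (0 4 9 2 5)(1 6 7 3) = [4, 6, 5, 1, 9, 0, 7, 3, 8, 2]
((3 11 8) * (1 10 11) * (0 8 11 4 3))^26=(11)(1 4)(3 10)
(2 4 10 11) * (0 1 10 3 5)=(0 1 10 11 2 4 3 5)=[1, 10, 4, 5, 3, 0, 6, 7, 8, 9, 11, 2]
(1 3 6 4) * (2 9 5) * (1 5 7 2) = [0, 3, 9, 6, 5, 1, 4, 2, 8, 7] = (1 3 6 4 5)(2 9 7)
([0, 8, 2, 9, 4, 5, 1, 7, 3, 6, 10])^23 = [0, 9, 2, 1, 4, 5, 3, 7, 6, 8, 10]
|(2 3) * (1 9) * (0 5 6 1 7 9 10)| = |(0 5 6 1 10)(2 3)(7 9)| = 10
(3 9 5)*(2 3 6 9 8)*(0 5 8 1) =(0 5 6 9 8 2 3 1) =[5, 0, 3, 1, 4, 6, 9, 7, 2, 8]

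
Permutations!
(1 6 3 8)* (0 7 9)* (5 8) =(0 7 9)(1 6 3 5 8) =[7, 6, 2, 5, 4, 8, 3, 9, 1, 0]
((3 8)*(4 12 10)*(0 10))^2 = (0 4)(10 12)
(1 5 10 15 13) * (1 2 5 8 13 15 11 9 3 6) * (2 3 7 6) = (15)(1 8 13 3 2 5 10 11 9 7 6) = [0, 8, 5, 2, 4, 10, 1, 6, 13, 7, 11, 9, 12, 3, 14, 15]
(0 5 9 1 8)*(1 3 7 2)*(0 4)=(0 5 9 3 7 2 1 8 4)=[5, 8, 1, 7, 0, 9, 6, 2, 4, 3]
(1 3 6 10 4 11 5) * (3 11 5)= (1 11 3 6 10 4 5)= [0, 11, 2, 6, 5, 1, 10, 7, 8, 9, 4, 3]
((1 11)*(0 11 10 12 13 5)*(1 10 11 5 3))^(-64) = ((0 5)(1 11 10 12 13 3))^(-64) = (1 10 13)(3 11 12)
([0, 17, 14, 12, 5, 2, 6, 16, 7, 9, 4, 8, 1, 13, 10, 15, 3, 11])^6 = (1 3 7 11)(2 14 10 4 5)(8 17 12 16)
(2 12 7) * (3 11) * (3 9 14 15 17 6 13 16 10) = (2 12 7)(3 11 9 14 15 17 6 13 16 10) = [0, 1, 12, 11, 4, 5, 13, 2, 8, 14, 3, 9, 7, 16, 15, 17, 10, 6]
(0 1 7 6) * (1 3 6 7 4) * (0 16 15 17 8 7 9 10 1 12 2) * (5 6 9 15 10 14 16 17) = (0 3 9 14 16 10 1 4 12 2)(5 6 17 8 7 15) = [3, 4, 0, 9, 12, 6, 17, 15, 7, 14, 1, 11, 2, 13, 16, 5, 10, 8]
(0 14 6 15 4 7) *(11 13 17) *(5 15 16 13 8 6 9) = (0 14 9 5 15 4 7)(6 16 13 17 11 8) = [14, 1, 2, 3, 7, 15, 16, 0, 6, 5, 10, 8, 12, 17, 9, 4, 13, 11]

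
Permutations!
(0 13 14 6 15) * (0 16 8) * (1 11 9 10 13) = (0 1 11 9 10 13 14 6 15 16 8) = [1, 11, 2, 3, 4, 5, 15, 7, 0, 10, 13, 9, 12, 14, 6, 16, 8]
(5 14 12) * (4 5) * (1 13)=(1 13)(4 5 14 12)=[0, 13, 2, 3, 5, 14, 6, 7, 8, 9, 10, 11, 4, 1, 12]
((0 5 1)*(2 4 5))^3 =(0 5 2 1 4)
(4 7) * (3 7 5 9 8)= (3 7 4 5 9 8)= [0, 1, 2, 7, 5, 9, 6, 4, 3, 8]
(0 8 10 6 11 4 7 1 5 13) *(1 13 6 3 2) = (0 8 10 3 2 1 5 6 11 4 7 13) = [8, 5, 1, 2, 7, 6, 11, 13, 10, 9, 3, 4, 12, 0]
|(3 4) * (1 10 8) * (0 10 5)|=|(0 10 8 1 5)(3 4)|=10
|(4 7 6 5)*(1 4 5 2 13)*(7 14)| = 7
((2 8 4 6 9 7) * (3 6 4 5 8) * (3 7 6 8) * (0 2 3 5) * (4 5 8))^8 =((0 2 7 3 4 5 8)(6 9))^8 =(9)(0 2 7 3 4 5 8)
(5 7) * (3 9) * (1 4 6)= (1 4 6)(3 9)(5 7)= [0, 4, 2, 9, 6, 7, 1, 5, 8, 3]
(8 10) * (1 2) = (1 2)(8 10) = [0, 2, 1, 3, 4, 5, 6, 7, 10, 9, 8]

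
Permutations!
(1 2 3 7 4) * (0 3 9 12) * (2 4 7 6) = (0 3 6 2 9 12)(1 4) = [3, 4, 9, 6, 1, 5, 2, 7, 8, 12, 10, 11, 0]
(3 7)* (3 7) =[0, 1, 2, 3, 4, 5, 6, 7] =(7)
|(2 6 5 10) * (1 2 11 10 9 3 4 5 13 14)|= 20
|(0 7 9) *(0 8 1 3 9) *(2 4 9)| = 6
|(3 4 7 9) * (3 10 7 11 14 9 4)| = |(4 11 14 9 10 7)| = 6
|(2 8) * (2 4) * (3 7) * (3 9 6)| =|(2 8 4)(3 7 9 6)| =12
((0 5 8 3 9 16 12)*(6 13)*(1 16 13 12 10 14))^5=((0 5 8 3 9 13 6 12)(1 16 10 14))^5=(0 13 8 12 9 5 6 3)(1 16 10 14)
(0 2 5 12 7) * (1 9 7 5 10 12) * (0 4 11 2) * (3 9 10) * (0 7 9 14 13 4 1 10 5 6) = [7, 5, 3, 14, 11, 10, 0, 1, 8, 9, 12, 2, 6, 4, 13] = (0 7 1 5 10 12 6)(2 3 14 13 4 11)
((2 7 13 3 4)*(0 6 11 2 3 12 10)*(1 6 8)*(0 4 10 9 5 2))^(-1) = (0 11 6 1 8)(2 5 9 12 13 7)(3 4 10)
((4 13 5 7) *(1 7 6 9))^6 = (1 9 6 5 13 4 7)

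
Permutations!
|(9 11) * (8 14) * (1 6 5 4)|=|(1 6 5 4)(8 14)(9 11)|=4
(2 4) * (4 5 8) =(2 5 8 4) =[0, 1, 5, 3, 2, 8, 6, 7, 4]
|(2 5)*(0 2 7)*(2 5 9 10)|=3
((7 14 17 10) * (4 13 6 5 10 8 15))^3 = ((4 13 6 5 10 7 14 17 8 15))^3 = (4 5 14 15 6 7 8 13 10 17)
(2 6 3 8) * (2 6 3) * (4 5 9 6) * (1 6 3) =(1 6 2)(3 8 4 5 9) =[0, 6, 1, 8, 5, 9, 2, 7, 4, 3]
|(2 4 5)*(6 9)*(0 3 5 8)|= 6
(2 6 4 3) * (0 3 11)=(0 3 2 6 4 11)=[3, 1, 6, 2, 11, 5, 4, 7, 8, 9, 10, 0]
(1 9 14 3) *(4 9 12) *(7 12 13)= (1 13 7 12 4 9 14 3)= [0, 13, 2, 1, 9, 5, 6, 12, 8, 14, 10, 11, 4, 7, 3]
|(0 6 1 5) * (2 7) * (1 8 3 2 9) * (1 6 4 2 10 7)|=30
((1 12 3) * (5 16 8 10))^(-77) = (1 12 3)(5 10 8 16) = ((1 12 3)(5 16 8 10))^(-77)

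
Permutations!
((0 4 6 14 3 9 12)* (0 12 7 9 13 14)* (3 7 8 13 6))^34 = (0 3)(4 6)(7 14 13 8 9)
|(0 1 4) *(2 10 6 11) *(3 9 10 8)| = |(0 1 4)(2 8 3 9 10 6 11)| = 21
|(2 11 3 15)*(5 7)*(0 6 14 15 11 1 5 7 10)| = |(0 6 14 15 2 1 5 10)(3 11)| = 8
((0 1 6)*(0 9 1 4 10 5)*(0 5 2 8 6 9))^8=(0 10 8)(2 6 4)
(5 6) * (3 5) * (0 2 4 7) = (0 2 4 7)(3 5 6) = [2, 1, 4, 5, 7, 6, 3, 0]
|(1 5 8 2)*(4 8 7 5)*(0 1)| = |(0 1 4 8 2)(5 7)| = 10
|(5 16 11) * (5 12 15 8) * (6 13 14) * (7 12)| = |(5 16 11 7 12 15 8)(6 13 14)| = 21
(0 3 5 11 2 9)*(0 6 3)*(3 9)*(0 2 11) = (11)(0 2 3 5)(6 9) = [2, 1, 3, 5, 4, 0, 9, 7, 8, 6, 10, 11]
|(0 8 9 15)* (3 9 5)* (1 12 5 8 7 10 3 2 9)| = |(0 7 10 3 1 12 5 2 9 15)| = 10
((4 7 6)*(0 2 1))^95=((0 2 1)(4 7 6))^95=(0 1 2)(4 6 7)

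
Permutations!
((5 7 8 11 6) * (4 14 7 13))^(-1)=((4 14 7 8 11 6 5 13))^(-1)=(4 13 5 6 11 8 7 14)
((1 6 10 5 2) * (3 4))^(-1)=(1 2 5 10 6)(3 4)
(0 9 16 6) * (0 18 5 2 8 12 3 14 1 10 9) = (1 10 9 16 6 18 5 2 8 12 3 14) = [0, 10, 8, 14, 4, 2, 18, 7, 12, 16, 9, 11, 3, 13, 1, 15, 6, 17, 5]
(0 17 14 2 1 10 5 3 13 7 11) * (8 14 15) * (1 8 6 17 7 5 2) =[7, 10, 8, 13, 4, 3, 17, 11, 14, 9, 2, 0, 12, 5, 1, 6, 16, 15] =(0 7 11)(1 10 2 8 14)(3 13 5)(6 17 15)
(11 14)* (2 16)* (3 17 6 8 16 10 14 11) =(2 10 14 3 17 6 8 16) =[0, 1, 10, 17, 4, 5, 8, 7, 16, 9, 14, 11, 12, 13, 3, 15, 2, 6]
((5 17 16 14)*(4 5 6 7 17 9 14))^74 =((4 5 9 14 6 7 17 16))^74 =(4 9 6 17)(5 14 7 16)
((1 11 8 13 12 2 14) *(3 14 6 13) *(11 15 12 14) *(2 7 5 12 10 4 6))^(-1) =((1 15 10 4 6 13 14)(3 11 8)(5 12 7))^(-1) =(1 14 13 6 4 10 15)(3 8 11)(5 7 12)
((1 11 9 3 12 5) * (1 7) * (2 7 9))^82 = (1 2)(3 5)(7 11)(9 12)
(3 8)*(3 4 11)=(3 8 4 11)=[0, 1, 2, 8, 11, 5, 6, 7, 4, 9, 10, 3]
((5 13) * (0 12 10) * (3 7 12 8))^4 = (13)(0 12 3)(7 8 10)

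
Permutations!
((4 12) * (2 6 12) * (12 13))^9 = ((2 6 13 12 4))^9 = (2 4 12 13 6)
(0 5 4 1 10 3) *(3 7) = (0 5 4 1 10 7 3) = [5, 10, 2, 0, 1, 4, 6, 3, 8, 9, 7]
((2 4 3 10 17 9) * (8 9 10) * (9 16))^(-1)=((2 4 3 8 16 9)(10 17))^(-1)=(2 9 16 8 3 4)(10 17)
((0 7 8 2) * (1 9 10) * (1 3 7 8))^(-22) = ((0 8 2)(1 9 10 3 7))^(-22) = (0 2 8)(1 3 9 7 10)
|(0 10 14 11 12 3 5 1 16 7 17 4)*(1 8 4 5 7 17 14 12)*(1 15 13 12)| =56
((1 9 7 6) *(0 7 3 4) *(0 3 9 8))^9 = (9)(0 8 1 6 7)(3 4)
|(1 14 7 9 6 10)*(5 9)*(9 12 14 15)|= 20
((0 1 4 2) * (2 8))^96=(0 1 4 8 2)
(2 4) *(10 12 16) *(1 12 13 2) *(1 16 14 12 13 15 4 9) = (1 13 2 9)(4 16 10 15)(12 14) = [0, 13, 9, 3, 16, 5, 6, 7, 8, 1, 15, 11, 14, 2, 12, 4, 10]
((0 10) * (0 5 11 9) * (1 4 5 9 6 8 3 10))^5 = ((0 1 4 5 11 6 8 3 10 9))^5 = (0 6)(1 8)(3 4)(5 10)(9 11)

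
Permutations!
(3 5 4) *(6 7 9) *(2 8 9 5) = (2 8 9 6 7 5 4 3) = [0, 1, 8, 2, 3, 4, 7, 5, 9, 6]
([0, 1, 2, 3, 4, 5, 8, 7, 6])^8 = (8)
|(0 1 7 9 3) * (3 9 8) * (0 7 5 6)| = |(9)(0 1 5 6)(3 7 8)| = 12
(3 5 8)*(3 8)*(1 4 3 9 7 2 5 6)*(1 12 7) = (1 4 3 6 12 7 2 5 9) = [0, 4, 5, 6, 3, 9, 12, 2, 8, 1, 10, 11, 7]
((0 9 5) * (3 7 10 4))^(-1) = (0 5 9)(3 4 10 7)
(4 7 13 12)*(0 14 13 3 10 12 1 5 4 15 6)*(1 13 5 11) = (0 14 5 4 7 3 10 12 15 6)(1 11) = [14, 11, 2, 10, 7, 4, 0, 3, 8, 9, 12, 1, 15, 13, 5, 6]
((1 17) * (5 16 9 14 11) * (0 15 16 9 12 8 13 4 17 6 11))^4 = (0 8 1 9 16 4 11)(5 15 13 6 14 12 17)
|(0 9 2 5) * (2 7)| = 5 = |(0 9 7 2 5)|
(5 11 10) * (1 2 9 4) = (1 2 9 4)(5 11 10) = [0, 2, 9, 3, 1, 11, 6, 7, 8, 4, 5, 10]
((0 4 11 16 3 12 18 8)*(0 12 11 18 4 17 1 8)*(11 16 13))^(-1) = ((0 17 1 8 12 4 18)(3 16)(11 13))^(-1) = (0 18 4 12 8 1 17)(3 16)(11 13)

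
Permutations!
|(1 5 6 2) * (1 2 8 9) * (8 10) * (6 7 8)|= 10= |(1 5 7 8 9)(6 10)|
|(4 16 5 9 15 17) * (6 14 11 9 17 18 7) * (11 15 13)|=|(4 16 5 17)(6 14 15 18 7)(9 13 11)|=60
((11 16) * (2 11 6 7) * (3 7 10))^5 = (2 3 6 11 7 10 16) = ((2 11 16 6 10 3 7))^5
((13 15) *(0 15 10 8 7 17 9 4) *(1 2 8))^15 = ((0 15 13 10 1 2 8 7 17 9 4))^15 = (0 1 17 15 2 9 13 8 4 10 7)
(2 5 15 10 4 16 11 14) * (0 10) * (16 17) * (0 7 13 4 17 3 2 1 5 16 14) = (0 10 17 14 1 5 15 7 13 4 3 2 16 11) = [10, 5, 16, 2, 3, 15, 6, 13, 8, 9, 17, 0, 12, 4, 1, 7, 11, 14]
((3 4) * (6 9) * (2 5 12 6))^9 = ((2 5 12 6 9)(3 4))^9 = (2 9 6 12 5)(3 4)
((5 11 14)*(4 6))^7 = ((4 6)(5 11 14))^7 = (4 6)(5 11 14)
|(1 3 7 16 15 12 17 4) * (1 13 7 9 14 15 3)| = 10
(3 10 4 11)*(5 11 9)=(3 10 4 9 5 11)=[0, 1, 2, 10, 9, 11, 6, 7, 8, 5, 4, 3]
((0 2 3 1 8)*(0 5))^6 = (8)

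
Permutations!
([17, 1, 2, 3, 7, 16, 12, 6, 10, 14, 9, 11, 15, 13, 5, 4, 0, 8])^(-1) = [16, 1, 2, 3, 15, 14, 7, 4, 17, 10, 8, 11, 6, 13, 9, 12, 5, 0]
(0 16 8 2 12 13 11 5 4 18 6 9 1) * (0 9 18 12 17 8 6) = (0 16 6 18)(1 9)(2 17 8)(4 12 13 11 5) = [16, 9, 17, 3, 12, 4, 18, 7, 2, 1, 10, 5, 13, 11, 14, 15, 6, 8, 0]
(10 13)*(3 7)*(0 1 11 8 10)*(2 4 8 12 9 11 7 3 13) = [1, 7, 4, 3, 8, 5, 6, 13, 10, 11, 2, 12, 9, 0] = (0 1 7 13)(2 4 8 10)(9 11 12)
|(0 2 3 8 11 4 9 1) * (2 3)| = |(0 3 8 11 4 9 1)| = 7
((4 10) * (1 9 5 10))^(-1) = ((1 9 5 10 4))^(-1) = (1 4 10 5 9)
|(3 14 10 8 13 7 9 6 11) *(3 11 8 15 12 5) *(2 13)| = 6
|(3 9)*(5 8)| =|(3 9)(5 8)| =2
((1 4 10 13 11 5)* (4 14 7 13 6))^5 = (1 5 11 13 7 14)(4 6 10)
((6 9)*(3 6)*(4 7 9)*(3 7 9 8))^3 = ((3 6 4 9 7 8))^3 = (3 9)(4 8)(6 7)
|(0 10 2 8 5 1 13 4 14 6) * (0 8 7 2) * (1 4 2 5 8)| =8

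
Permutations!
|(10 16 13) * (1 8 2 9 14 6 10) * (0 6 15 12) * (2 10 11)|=|(0 6 11 2 9 14 15 12)(1 8 10 16 13)|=40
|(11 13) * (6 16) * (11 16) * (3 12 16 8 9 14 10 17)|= |(3 12 16 6 11 13 8 9 14 10 17)|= 11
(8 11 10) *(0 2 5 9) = (0 2 5 9)(8 11 10) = [2, 1, 5, 3, 4, 9, 6, 7, 11, 0, 8, 10]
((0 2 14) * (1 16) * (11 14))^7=(0 14 11 2)(1 16)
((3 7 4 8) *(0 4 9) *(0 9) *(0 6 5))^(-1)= (9)(0 5 6 7 3 8 4)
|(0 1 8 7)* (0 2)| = |(0 1 8 7 2)| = 5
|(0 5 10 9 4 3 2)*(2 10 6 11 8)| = |(0 5 6 11 8 2)(3 10 9 4)| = 12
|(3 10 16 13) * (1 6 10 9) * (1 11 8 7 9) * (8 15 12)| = |(1 6 10 16 13 3)(7 9 11 15 12 8)| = 6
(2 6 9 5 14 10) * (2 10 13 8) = (2 6 9 5 14 13 8) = [0, 1, 6, 3, 4, 14, 9, 7, 2, 5, 10, 11, 12, 8, 13]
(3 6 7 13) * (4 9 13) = (3 6 7 4 9 13) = [0, 1, 2, 6, 9, 5, 7, 4, 8, 13, 10, 11, 12, 3]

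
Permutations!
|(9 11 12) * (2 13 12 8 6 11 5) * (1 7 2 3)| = |(1 7 2 13 12 9 5 3)(6 11 8)| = 24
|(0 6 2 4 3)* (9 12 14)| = 15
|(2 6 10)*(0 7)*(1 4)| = 6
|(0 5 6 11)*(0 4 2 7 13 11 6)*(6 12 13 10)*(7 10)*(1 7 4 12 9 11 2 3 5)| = 42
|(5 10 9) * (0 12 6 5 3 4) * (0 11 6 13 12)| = 14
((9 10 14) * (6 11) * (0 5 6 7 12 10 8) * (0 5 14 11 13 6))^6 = (0 14 9 8 5)(7 10)(11 12)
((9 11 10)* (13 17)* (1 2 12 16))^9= (1 2 12 16)(13 17)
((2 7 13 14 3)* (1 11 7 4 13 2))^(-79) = ((1 11 7 2 4 13 14 3))^(-79) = (1 11 7 2 4 13 14 3)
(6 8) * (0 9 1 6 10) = (0 9 1 6 8 10) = [9, 6, 2, 3, 4, 5, 8, 7, 10, 1, 0]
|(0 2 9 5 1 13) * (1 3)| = 7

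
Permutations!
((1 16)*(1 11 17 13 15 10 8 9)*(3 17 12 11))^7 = ((1 16 3 17 13 15 10 8 9)(11 12))^7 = (1 8 15 17 16 9 10 13 3)(11 12)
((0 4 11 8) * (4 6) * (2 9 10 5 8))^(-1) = ((0 6 4 11 2 9 10 5 8))^(-1) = (0 8 5 10 9 2 11 4 6)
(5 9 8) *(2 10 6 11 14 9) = (2 10 6 11 14 9 8 5) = [0, 1, 10, 3, 4, 2, 11, 7, 5, 8, 6, 14, 12, 13, 9]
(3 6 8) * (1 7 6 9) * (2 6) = [0, 7, 6, 9, 4, 5, 8, 2, 3, 1] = (1 7 2 6 8 3 9)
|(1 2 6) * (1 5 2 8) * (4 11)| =6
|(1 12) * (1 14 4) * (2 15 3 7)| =|(1 12 14 4)(2 15 3 7)| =4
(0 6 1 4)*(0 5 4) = (0 6 1)(4 5) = [6, 0, 2, 3, 5, 4, 1]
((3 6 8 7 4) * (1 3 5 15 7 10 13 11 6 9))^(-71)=((1 3 9)(4 5 15 7)(6 8 10 13 11))^(-71)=(1 3 9)(4 5 15 7)(6 11 13 10 8)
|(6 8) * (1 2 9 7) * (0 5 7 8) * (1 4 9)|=|(0 5 7 4 9 8 6)(1 2)|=14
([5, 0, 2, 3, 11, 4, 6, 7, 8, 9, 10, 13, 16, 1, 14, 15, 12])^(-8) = (16)(0 13 4)(1 11 5)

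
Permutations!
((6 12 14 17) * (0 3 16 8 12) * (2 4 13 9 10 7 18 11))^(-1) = (0 6 17 14 12 8 16 3)(2 11 18 7 10 9 13 4) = ((0 3 16 8 12 14 17 6)(2 4 13 9 10 7 18 11))^(-1)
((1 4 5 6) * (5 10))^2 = (1 10 6 4 5)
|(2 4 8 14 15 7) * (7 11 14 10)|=|(2 4 8 10 7)(11 14 15)|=15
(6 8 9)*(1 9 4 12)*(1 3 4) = [0, 9, 2, 4, 12, 5, 8, 7, 1, 6, 10, 11, 3] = (1 9 6 8)(3 4 12)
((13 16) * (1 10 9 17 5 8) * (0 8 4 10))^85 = ((0 8 1)(4 10 9 17 5)(13 16))^85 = (17)(0 8 1)(13 16)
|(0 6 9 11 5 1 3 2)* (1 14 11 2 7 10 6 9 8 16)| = 21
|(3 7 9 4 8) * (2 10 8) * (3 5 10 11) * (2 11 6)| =|(2 6)(3 7 9 4 11)(5 10 8)| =30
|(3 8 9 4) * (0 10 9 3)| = 4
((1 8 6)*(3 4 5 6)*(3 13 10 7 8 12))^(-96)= (13)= ((1 12 3 4 5 6)(7 8 13 10))^(-96)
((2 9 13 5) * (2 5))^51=((2 9 13))^51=(13)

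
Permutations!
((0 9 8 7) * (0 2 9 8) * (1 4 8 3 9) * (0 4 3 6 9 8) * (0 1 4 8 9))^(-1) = (0 6)(1 4 2 7 8 9 3)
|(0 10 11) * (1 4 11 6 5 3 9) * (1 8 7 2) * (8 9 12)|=|(0 10 6 5 3 12 8 7 2 1 4 11)|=12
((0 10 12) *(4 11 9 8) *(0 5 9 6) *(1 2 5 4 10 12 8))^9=(0 6 11 4 12)(1 2 5 9)(8 10)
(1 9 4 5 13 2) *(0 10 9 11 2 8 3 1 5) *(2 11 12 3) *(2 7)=(0 10 9 4)(1 12 3)(2 5 13 8 7)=[10, 12, 5, 1, 0, 13, 6, 2, 7, 4, 9, 11, 3, 8]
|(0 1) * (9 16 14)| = |(0 1)(9 16 14)| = 6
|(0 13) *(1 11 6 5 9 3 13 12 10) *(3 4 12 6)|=|(0 6 5 9 4 12 10 1 11 3 13)|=11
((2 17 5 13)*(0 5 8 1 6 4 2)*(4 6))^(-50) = ((0 5 13)(1 4 2 17 8))^(-50) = (17)(0 5 13)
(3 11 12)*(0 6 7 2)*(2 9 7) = [6, 1, 0, 11, 4, 5, 2, 9, 8, 7, 10, 12, 3] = (0 6 2)(3 11 12)(7 9)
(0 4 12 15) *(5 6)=(0 4 12 15)(5 6)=[4, 1, 2, 3, 12, 6, 5, 7, 8, 9, 10, 11, 15, 13, 14, 0]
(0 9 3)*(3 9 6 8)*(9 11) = (0 6 8 3)(9 11) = [6, 1, 2, 0, 4, 5, 8, 7, 3, 11, 10, 9]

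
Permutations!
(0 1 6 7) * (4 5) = (0 1 6 7)(4 5) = [1, 6, 2, 3, 5, 4, 7, 0]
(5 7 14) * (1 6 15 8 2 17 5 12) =[0, 6, 17, 3, 4, 7, 15, 14, 2, 9, 10, 11, 1, 13, 12, 8, 16, 5] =(1 6 15 8 2 17 5 7 14 12)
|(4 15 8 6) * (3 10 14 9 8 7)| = |(3 10 14 9 8 6 4 15 7)| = 9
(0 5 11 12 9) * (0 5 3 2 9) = (0 3 2 9 5 11 12) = [3, 1, 9, 2, 4, 11, 6, 7, 8, 5, 10, 12, 0]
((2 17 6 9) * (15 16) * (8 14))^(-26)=(2 6)(9 17)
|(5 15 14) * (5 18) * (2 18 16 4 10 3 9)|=10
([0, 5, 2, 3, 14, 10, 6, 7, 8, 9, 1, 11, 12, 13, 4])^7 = [0, 5, 2, 3, 14, 10, 6, 7, 8, 9, 1, 11, 12, 13, 4]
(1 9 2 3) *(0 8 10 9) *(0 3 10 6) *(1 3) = (0 8 6)(2 10 9) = [8, 1, 10, 3, 4, 5, 0, 7, 6, 2, 9]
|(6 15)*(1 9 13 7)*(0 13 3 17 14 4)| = 18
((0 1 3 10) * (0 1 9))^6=((0 9)(1 3 10))^6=(10)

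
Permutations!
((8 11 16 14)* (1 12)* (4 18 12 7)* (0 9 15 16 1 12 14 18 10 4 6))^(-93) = (0 8 9 11 15 1 16 7 18 6 14)(4 10)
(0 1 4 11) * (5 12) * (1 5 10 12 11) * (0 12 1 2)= (0 5 11 12 10 1 4 2)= [5, 4, 0, 3, 2, 11, 6, 7, 8, 9, 1, 12, 10]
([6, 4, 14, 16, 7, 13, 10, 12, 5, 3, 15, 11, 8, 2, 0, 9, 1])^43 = (0 8 16 6 5 1 10 13 4 15 2 7 9 14 12 3)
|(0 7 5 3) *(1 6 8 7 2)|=|(0 2 1 6 8 7 5 3)|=8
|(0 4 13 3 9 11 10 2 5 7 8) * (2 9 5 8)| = 24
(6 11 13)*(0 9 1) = [9, 0, 2, 3, 4, 5, 11, 7, 8, 1, 10, 13, 12, 6] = (0 9 1)(6 11 13)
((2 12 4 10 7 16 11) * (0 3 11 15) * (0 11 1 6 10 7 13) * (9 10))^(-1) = (0 13 10 9 6 1 3)(2 11 15 16 7 4 12)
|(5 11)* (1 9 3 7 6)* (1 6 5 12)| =7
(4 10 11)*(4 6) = (4 10 11 6) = [0, 1, 2, 3, 10, 5, 4, 7, 8, 9, 11, 6]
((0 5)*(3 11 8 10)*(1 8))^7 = ((0 5)(1 8 10 3 11))^7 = (0 5)(1 10 11 8 3)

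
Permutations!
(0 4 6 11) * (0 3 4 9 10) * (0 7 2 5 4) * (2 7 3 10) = (0 9 2 5 4 6 11 10 3) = [9, 1, 5, 0, 6, 4, 11, 7, 8, 2, 3, 10]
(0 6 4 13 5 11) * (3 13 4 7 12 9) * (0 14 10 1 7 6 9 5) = (0 9 3 13)(1 7 12 5 11 14 10) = [9, 7, 2, 13, 4, 11, 6, 12, 8, 3, 1, 14, 5, 0, 10]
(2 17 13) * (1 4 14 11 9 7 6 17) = (1 4 14 11 9 7 6 17 13 2) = [0, 4, 1, 3, 14, 5, 17, 6, 8, 7, 10, 9, 12, 2, 11, 15, 16, 13]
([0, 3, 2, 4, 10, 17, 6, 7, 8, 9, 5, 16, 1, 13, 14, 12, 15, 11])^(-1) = [0, 12, 2, 1, 3, 10, 6, 7, 8, 9, 4, 17, 15, 13, 14, 16, 11, 5]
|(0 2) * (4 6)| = 2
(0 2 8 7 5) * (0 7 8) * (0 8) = (0 2 8)(5 7) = [2, 1, 8, 3, 4, 7, 6, 5, 0]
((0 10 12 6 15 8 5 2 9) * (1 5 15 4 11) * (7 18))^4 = ((0 10 12 6 4 11 1 5 2 9)(7 18)(8 15))^4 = (18)(0 4 2 12 1)(5 10 11 9 6)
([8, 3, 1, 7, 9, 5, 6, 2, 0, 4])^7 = [8, 2, 7, 1, 9, 5, 6, 3, 0, 4]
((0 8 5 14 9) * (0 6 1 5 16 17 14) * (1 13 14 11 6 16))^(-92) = ((0 8 1 5)(6 13 14 9 16 17 11))^(-92) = (6 11 17 16 9 14 13)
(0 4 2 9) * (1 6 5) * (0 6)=(0 4 2 9 6 5 1)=[4, 0, 9, 3, 2, 1, 5, 7, 8, 6]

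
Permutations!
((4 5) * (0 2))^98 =(5)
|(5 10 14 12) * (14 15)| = |(5 10 15 14 12)| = 5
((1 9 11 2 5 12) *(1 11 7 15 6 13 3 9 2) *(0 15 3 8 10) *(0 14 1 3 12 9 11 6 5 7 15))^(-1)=((1 2 7 12 6 13 8 10 14)(3 11)(5 9 15))^(-1)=(1 14 10 8 13 6 12 7 2)(3 11)(5 15 9)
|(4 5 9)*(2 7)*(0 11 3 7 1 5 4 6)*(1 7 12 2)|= |(0 11 3 12 2 7 1 5 9 6)|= 10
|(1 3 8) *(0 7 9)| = 3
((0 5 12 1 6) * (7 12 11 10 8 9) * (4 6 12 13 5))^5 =(0 6 4)(1 12)(5 7 8 11 13 9 10)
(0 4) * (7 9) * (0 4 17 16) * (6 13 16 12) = (0 17 12 6 13 16)(7 9) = [17, 1, 2, 3, 4, 5, 13, 9, 8, 7, 10, 11, 6, 16, 14, 15, 0, 12]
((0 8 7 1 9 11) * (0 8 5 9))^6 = (0 1 7 8 11 9 5) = ((0 5 9 11 8 7 1))^6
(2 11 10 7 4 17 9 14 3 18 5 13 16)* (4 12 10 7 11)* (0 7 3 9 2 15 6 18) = (0 7 12 10 11 3)(2 4 17)(5 13 16 15 6 18)(9 14) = [7, 1, 4, 0, 17, 13, 18, 12, 8, 14, 11, 3, 10, 16, 9, 6, 15, 2, 5]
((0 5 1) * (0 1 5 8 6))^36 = (8)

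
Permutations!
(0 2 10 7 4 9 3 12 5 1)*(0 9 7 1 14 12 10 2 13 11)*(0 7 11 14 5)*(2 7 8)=(0 13 14 12)(1 9 3 10)(2 7 4 11 8)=[13, 9, 7, 10, 11, 5, 6, 4, 2, 3, 1, 8, 0, 14, 12]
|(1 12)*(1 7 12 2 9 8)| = |(1 2 9 8)(7 12)| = 4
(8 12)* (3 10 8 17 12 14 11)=(3 10 8 14 11)(12 17)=[0, 1, 2, 10, 4, 5, 6, 7, 14, 9, 8, 3, 17, 13, 11, 15, 16, 12]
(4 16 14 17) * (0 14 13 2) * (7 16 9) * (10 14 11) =(0 11 10 14 17 4 9 7 16 13 2) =[11, 1, 0, 3, 9, 5, 6, 16, 8, 7, 14, 10, 12, 2, 17, 15, 13, 4]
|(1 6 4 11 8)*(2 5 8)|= 7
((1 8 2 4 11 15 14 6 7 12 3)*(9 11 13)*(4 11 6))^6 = ((1 8 2 11 15 14 4 13 9 6 7 12 3))^6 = (1 4 3 14 12 15 7 11 6 2 9 8 13)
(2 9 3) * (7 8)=(2 9 3)(7 8)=[0, 1, 9, 2, 4, 5, 6, 8, 7, 3]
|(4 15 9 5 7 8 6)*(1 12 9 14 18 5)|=|(1 12 9)(4 15 14 18 5 7 8 6)|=24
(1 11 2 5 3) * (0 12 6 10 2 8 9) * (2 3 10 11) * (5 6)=(0 12 5 10 3 1 2 6 11 8 9)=[12, 2, 6, 1, 4, 10, 11, 7, 9, 0, 3, 8, 5]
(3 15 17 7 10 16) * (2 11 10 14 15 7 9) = (2 11 10 16 3 7 14 15 17 9) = [0, 1, 11, 7, 4, 5, 6, 14, 8, 2, 16, 10, 12, 13, 15, 17, 3, 9]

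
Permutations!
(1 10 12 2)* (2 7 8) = (1 10 12 7 8 2) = [0, 10, 1, 3, 4, 5, 6, 8, 2, 9, 12, 11, 7]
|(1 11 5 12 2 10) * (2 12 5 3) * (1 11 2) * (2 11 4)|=3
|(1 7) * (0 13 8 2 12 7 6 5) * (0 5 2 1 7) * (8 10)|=|(0 13 10 8 1 6 2 12)|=8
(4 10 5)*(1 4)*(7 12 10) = (1 4 7 12 10 5) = [0, 4, 2, 3, 7, 1, 6, 12, 8, 9, 5, 11, 10]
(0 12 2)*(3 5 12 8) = [8, 1, 0, 5, 4, 12, 6, 7, 3, 9, 10, 11, 2] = (0 8 3 5 12 2)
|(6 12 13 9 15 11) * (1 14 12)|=|(1 14 12 13 9 15 11 6)|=8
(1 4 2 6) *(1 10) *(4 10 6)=(1 10)(2 4)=[0, 10, 4, 3, 2, 5, 6, 7, 8, 9, 1]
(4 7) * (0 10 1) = (0 10 1)(4 7) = [10, 0, 2, 3, 7, 5, 6, 4, 8, 9, 1]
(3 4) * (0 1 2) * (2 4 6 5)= (0 1 4 3 6 5 2)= [1, 4, 0, 6, 3, 2, 5]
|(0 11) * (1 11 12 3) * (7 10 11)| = |(0 12 3 1 7 10 11)| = 7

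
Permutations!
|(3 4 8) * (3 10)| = |(3 4 8 10)| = 4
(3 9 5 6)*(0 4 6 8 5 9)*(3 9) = (0 4 6 9 3)(5 8) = [4, 1, 2, 0, 6, 8, 9, 7, 5, 3]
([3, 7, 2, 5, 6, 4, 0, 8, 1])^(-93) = (8)(0 5 6 3 4)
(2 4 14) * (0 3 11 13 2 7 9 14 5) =(0 3 11 13 2 4 5)(7 9 14) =[3, 1, 4, 11, 5, 0, 6, 9, 8, 14, 10, 13, 12, 2, 7]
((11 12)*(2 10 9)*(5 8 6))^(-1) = (2 9 10)(5 6 8)(11 12)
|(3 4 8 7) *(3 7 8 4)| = 1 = |(8)|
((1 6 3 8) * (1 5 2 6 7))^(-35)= ((1 7)(2 6 3 8 5))^(-35)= (8)(1 7)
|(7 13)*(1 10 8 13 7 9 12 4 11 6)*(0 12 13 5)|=18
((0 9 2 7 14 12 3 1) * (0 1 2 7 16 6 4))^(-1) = (0 4 6 16 2 3 12 14 7 9)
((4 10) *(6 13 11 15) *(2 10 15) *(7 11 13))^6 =((2 10 4 15 6 7 11))^6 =(2 11 7 6 15 4 10)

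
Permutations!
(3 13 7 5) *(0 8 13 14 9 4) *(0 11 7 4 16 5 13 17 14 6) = [8, 1, 2, 6, 11, 3, 0, 13, 17, 16, 10, 7, 12, 4, 9, 15, 5, 14] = (0 8 17 14 9 16 5 3 6)(4 11 7 13)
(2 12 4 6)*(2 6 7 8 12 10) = (2 10)(4 7 8 12) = [0, 1, 10, 3, 7, 5, 6, 8, 12, 9, 2, 11, 4]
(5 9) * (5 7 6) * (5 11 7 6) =[0, 1, 2, 3, 4, 9, 11, 5, 8, 6, 10, 7] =(5 9 6 11 7)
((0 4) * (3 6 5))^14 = ((0 4)(3 6 5))^14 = (3 5 6)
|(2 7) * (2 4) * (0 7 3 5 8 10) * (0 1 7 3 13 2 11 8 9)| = |(0 3 5 9)(1 7 4 11 8 10)(2 13)| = 12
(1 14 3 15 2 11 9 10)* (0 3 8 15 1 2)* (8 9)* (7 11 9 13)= (0 3 1 14 13 7 11 8 15)(2 9 10)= [3, 14, 9, 1, 4, 5, 6, 11, 15, 10, 2, 8, 12, 7, 13, 0]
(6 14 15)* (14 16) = (6 16 14 15) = [0, 1, 2, 3, 4, 5, 16, 7, 8, 9, 10, 11, 12, 13, 15, 6, 14]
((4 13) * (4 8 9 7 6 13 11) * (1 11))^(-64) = ((1 11 4)(6 13 8 9 7))^(-64) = (1 4 11)(6 13 8 9 7)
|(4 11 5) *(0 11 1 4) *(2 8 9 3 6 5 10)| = |(0 11 10 2 8 9 3 6 5)(1 4)| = 18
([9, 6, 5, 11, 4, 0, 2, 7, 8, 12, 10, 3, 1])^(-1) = [5, 12, 6, 11, 4, 2, 1, 7, 8, 0, 10, 3, 9]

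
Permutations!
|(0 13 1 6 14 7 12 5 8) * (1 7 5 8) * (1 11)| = 5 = |(0 13 7 12 8)(1 6 14 5 11)|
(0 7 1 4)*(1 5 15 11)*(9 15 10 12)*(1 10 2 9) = (0 7 5 2 9 15 11 10 12 1 4) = [7, 4, 9, 3, 0, 2, 6, 5, 8, 15, 12, 10, 1, 13, 14, 11]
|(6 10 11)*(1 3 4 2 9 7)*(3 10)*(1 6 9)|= 9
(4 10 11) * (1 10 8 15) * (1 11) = (1 10)(4 8 15 11) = [0, 10, 2, 3, 8, 5, 6, 7, 15, 9, 1, 4, 12, 13, 14, 11]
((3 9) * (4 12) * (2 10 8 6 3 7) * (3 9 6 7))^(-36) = ((2 10 8 7)(3 6 9)(4 12))^(-36) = (12)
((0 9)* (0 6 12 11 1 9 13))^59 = ((0 13)(1 9 6 12 11))^59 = (0 13)(1 11 12 6 9)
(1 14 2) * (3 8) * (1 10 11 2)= (1 14)(2 10 11)(3 8)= [0, 14, 10, 8, 4, 5, 6, 7, 3, 9, 11, 2, 12, 13, 1]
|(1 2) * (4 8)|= 2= |(1 2)(4 8)|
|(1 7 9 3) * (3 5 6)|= 6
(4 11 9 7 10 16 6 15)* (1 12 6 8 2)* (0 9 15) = (0 9 7 10 16 8 2 1 12 6)(4 11 15) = [9, 12, 1, 3, 11, 5, 0, 10, 2, 7, 16, 15, 6, 13, 14, 4, 8]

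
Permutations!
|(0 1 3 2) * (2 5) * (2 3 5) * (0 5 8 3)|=|(0 1 8 3 2 5)|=6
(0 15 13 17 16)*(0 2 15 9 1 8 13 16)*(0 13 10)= (0 9 1 8 10)(2 15 16)(13 17)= [9, 8, 15, 3, 4, 5, 6, 7, 10, 1, 0, 11, 12, 17, 14, 16, 2, 13]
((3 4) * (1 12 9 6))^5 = (1 12 9 6)(3 4)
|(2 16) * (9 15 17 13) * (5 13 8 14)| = 14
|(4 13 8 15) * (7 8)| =5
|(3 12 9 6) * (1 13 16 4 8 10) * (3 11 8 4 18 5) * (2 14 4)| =12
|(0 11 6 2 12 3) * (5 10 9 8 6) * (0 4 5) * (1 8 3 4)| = |(0 11)(1 8 6 2 12 4 5 10 9 3)| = 10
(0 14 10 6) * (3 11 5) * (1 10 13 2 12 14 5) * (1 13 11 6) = (0 5 3 6)(1 10)(2 12 14 11 13) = [5, 10, 12, 6, 4, 3, 0, 7, 8, 9, 1, 13, 14, 2, 11]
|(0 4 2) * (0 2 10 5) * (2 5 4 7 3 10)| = 7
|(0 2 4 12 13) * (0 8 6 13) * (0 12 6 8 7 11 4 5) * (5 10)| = 20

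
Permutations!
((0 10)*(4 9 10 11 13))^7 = (0 11 13 4 9 10) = ((0 11 13 4 9 10))^7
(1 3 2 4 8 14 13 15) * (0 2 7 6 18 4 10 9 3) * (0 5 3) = (0 2 10 9)(1 5 3 7 6 18 4 8 14 13 15) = [2, 5, 10, 7, 8, 3, 18, 6, 14, 0, 9, 11, 12, 15, 13, 1, 16, 17, 4]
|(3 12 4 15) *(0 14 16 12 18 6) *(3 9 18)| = |(0 14 16 12 4 15 9 18 6)| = 9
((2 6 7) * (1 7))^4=(7)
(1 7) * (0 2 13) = (0 2 13)(1 7) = [2, 7, 13, 3, 4, 5, 6, 1, 8, 9, 10, 11, 12, 0]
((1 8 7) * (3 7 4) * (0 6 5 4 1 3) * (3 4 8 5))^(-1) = (0 4 7 3 6)(1 8 5) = ((0 6 3 7 4)(1 5 8))^(-1)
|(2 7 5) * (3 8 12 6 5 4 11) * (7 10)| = 10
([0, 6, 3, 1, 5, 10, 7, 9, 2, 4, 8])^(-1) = [0, 3, 8, 2, 9, 4, 1, 6, 10, 7, 5]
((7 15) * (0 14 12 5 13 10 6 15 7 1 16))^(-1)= (0 16 1 15 6 10 13 5 12 14)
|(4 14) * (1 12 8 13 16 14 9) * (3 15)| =8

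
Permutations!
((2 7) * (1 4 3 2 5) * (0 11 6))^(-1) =(0 6 11)(1 5 7 2 3 4)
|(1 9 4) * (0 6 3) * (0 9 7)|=7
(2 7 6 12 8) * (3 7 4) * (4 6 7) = (2 6 12 8)(3 4) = [0, 1, 6, 4, 3, 5, 12, 7, 2, 9, 10, 11, 8]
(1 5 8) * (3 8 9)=(1 5 9 3 8)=[0, 5, 2, 8, 4, 9, 6, 7, 1, 3]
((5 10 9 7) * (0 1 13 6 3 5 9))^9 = (0 13 3 10 1 6 5)(7 9)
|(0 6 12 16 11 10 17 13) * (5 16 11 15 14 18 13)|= 12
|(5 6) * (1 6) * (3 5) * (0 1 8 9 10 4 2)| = 10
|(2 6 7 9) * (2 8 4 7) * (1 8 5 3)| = |(1 8 4 7 9 5 3)(2 6)| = 14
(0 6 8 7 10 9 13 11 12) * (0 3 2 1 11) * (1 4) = (0 6 8 7 10 9 13)(1 11 12 3 2 4) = [6, 11, 4, 2, 1, 5, 8, 10, 7, 13, 9, 12, 3, 0]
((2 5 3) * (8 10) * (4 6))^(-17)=((2 5 3)(4 6)(8 10))^(-17)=(2 5 3)(4 6)(8 10)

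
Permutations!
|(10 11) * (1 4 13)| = 6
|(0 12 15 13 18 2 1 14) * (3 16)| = 8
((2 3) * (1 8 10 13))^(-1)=(1 13 10 8)(2 3)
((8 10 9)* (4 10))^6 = (4 9)(8 10) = ((4 10 9 8))^6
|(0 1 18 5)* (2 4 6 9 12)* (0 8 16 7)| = |(0 1 18 5 8 16 7)(2 4 6 9 12)| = 35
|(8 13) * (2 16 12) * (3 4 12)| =10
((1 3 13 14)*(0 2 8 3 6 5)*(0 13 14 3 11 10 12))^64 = ((0 2 8 11 10 12)(1 6 5 13 3 14))^64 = (0 10 8)(1 3 5)(2 12 11)(6 14 13)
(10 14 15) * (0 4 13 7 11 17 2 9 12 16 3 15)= (0 4 13 7 11 17 2 9 12 16 3 15 10 14)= [4, 1, 9, 15, 13, 5, 6, 11, 8, 12, 14, 17, 16, 7, 0, 10, 3, 2]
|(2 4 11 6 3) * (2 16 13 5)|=8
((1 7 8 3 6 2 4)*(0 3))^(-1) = (0 8 7 1 4 2 6 3)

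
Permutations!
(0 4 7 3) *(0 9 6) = (0 4 7 3 9 6) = [4, 1, 2, 9, 7, 5, 0, 3, 8, 6]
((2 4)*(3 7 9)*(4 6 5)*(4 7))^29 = ((2 6 5 7 9 3 4))^29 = (2 6 5 7 9 3 4)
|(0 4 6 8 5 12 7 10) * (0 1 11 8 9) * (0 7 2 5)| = |(0 4 6 9 7 10 1 11 8)(2 5 12)| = 9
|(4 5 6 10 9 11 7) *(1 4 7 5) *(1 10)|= |(1 4 10 9 11 5 6)|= 7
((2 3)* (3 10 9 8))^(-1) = ((2 10 9 8 3))^(-1) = (2 3 8 9 10)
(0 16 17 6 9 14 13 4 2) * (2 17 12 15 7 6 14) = (0 16 12 15 7 6 9 2)(4 17 14 13) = [16, 1, 0, 3, 17, 5, 9, 6, 8, 2, 10, 11, 15, 4, 13, 7, 12, 14]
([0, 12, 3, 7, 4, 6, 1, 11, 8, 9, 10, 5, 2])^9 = (1 12 2 3 7 11 5 6)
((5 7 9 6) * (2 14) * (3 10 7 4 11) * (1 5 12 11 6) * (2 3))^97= (1 5 4 6 12 11 2 14 3 10 7 9)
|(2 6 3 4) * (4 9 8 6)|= 4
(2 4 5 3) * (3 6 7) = (2 4 5 6 7 3) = [0, 1, 4, 2, 5, 6, 7, 3]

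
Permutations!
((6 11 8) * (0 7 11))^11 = ((0 7 11 8 6))^11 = (0 7 11 8 6)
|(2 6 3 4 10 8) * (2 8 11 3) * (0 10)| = 10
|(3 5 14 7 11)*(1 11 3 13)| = 12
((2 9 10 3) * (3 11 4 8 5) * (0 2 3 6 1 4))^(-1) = ((0 2 9 10 11)(1 4 8 5 6))^(-1) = (0 11 10 9 2)(1 6 5 8 4)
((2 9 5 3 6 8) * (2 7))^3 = ((2 9 5 3 6 8 7))^3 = (2 3 7 5 8 9 6)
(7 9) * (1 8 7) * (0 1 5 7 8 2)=(0 1 2)(5 7 9)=[1, 2, 0, 3, 4, 7, 6, 9, 8, 5]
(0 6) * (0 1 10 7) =[6, 10, 2, 3, 4, 5, 1, 0, 8, 9, 7] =(0 6 1 10 7)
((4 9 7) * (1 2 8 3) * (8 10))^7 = (1 10 3 2 8)(4 9 7)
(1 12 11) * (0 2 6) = (0 2 6)(1 12 11) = [2, 12, 6, 3, 4, 5, 0, 7, 8, 9, 10, 1, 11]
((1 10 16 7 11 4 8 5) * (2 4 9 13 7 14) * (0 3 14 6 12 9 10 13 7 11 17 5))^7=((0 3 14 2 4 8)(1 13 11 10 16 6 12 9 7 17 5))^7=(0 3 14 2 4 8)(1 9 10 5 12 11 17 6 13 7 16)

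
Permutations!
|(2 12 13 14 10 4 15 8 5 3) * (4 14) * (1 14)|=|(1 14 10)(2 12 13 4 15 8 5 3)|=24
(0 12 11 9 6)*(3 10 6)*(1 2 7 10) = (0 12 11 9 3 1 2 7 10 6) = [12, 2, 7, 1, 4, 5, 0, 10, 8, 3, 6, 9, 11]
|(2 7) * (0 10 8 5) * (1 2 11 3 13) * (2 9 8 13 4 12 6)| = |(0 10 13 1 9 8 5)(2 7 11 3 4 12 6)| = 7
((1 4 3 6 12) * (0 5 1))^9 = (0 1 3 12 5 4 6)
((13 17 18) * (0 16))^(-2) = ((0 16)(13 17 18))^(-2) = (13 17 18)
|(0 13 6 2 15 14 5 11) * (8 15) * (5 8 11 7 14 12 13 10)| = |(0 10 5 7 14 8 15 12 13 6 2 11)| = 12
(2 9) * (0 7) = [7, 1, 9, 3, 4, 5, 6, 0, 8, 2] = (0 7)(2 9)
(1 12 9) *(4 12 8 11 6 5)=[0, 8, 2, 3, 12, 4, 5, 7, 11, 1, 10, 6, 9]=(1 8 11 6 5 4 12 9)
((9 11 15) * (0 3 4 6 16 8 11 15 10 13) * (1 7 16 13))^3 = (0 6 3 13 4)(1 8)(7 11)(9 15)(10 16)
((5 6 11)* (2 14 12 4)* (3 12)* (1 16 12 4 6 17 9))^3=((1 16 12 6 11 5 17 9)(2 14 3 4))^3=(1 6 17 16 11 9 12 5)(2 4 3 14)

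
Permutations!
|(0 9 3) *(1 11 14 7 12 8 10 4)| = |(0 9 3)(1 11 14 7 12 8 10 4)| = 24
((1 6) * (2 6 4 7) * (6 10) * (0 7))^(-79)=(0 1 10 7 4 6 2)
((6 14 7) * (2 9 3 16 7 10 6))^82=(2 3 7 9 16)(6 14 10)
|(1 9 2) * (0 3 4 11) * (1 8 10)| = |(0 3 4 11)(1 9 2 8 10)| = 20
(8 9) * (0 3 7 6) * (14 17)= (0 3 7 6)(8 9)(14 17)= [3, 1, 2, 7, 4, 5, 0, 6, 9, 8, 10, 11, 12, 13, 17, 15, 16, 14]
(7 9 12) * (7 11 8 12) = (7 9)(8 12 11) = [0, 1, 2, 3, 4, 5, 6, 9, 12, 7, 10, 8, 11]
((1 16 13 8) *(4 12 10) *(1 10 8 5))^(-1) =(1 5 13 16)(4 10 8 12)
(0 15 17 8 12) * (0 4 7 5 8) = (0 15 17)(4 7 5 8 12) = [15, 1, 2, 3, 7, 8, 6, 5, 12, 9, 10, 11, 4, 13, 14, 17, 16, 0]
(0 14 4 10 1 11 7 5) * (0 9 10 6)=(0 14 4 6)(1 11 7 5 9 10)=[14, 11, 2, 3, 6, 9, 0, 5, 8, 10, 1, 7, 12, 13, 4]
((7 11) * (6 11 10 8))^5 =((6 11 7 10 8))^5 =(11)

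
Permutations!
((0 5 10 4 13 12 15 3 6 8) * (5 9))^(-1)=((0 9 5 10 4 13 12 15 3 6 8))^(-1)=(0 8 6 3 15 12 13 4 10 5 9)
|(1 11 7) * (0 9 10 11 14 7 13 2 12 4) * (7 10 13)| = |(0 9 13 2 12 4)(1 14 10 11 7)| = 30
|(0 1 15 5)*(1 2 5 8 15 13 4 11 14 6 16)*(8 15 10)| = |(0 2 5)(1 13 4 11 14 6 16)(8 10)| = 42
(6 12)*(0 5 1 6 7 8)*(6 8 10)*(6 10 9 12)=(0 5 1 8)(7 9 12)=[5, 8, 2, 3, 4, 1, 6, 9, 0, 12, 10, 11, 7]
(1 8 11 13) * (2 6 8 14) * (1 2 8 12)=[0, 14, 6, 3, 4, 5, 12, 7, 11, 9, 10, 13, 1, 2, 8]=(1 14 8 11 13 2 6 12)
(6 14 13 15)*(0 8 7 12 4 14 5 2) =(0 8 7 12 4 14 13 15 6 5 2) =[8, 1, 0, 3, 14, 2, 5, 12, 7, 9, 10, 11, 4, 15, 13, 6]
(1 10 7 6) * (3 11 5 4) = (1 10 7 6)(3 11 5 4) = [0, 10, 2, 11, 3, 4, 1, 6, 8, 9, 7, 5]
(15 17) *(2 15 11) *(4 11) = (2 15 17 4 11) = [0, 1, 15, 3, 11, 5, 6, 7, 8, 9, 10, 2, 12, 13, 14, 17, 16, 4]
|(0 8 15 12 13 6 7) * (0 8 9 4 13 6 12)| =|(0 9 4 13 12 6 7 8 15)| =9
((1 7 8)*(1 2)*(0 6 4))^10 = ((0 6 4)(1 7 8 2))^10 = (0 6 4)(1 8)(2 7)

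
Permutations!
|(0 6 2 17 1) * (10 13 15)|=15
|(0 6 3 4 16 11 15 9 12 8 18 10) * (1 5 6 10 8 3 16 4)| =18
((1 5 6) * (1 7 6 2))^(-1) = ((1 5 2)(6 7))^(-1) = (1 2 5)(6 7)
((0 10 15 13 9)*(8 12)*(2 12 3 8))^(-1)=((0 10 15 13 9)(2 12)(3 8))^(-1)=(0 9 13 15 10)(2 12)(3 8)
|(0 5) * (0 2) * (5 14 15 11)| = |(0 14 15 11 5 2)| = 6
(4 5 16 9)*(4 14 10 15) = (4 5 16 9 14 10 15) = [0, 1, 2, 3, 5, 16, 6, 7, 8, 14, 15, 11, 12, 13, 10, 4, 9]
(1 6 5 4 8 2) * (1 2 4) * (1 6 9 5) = (1 9 5 6)(4 8) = [0, 9, 2, 3, 8, 6, 1, 7, 4, 5]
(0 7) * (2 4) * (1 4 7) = (0 1 4 2 7) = [1, 4, 7, 3, 2, 5, 6, 0]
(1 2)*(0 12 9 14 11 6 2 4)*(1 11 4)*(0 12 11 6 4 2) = (0 11 4 12 9 14 2 6) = [11, 1, 6, 3, 12, 5, 0, 7, 8, 14, 10, 4, 9, 13, 2]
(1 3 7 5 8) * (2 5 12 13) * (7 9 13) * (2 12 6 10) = [0, 3, 5, 9, 4, 8, 10, 6, 1, 13, 2, 11, 7, 12] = (1 3 9 13 12 7 6 10 2 5 8)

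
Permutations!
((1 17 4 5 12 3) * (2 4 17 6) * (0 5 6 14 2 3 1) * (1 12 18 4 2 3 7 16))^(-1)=((0 5 18 4 6 7 16 1 14 3))^(-1)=(0 3 14 1 16 7 6 4 18 5)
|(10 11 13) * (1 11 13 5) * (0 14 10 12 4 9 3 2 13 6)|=|(0 14 10 6)(1 11 5)(2 13 12 4 9 3)|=12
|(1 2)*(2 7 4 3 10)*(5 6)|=|(1 7 4 3 10 2)(5 6)|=6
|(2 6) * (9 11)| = |(2 6)(9 11)| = 2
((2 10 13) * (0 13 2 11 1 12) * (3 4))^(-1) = (0 12 1 11 13)(2 10)(3 4)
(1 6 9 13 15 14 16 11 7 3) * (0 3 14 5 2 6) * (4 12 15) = (0 3 1)(2 6 9 13 4 12 15 5)(7 14 16 11) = [3, 0, 6, 1, 12, 2, 9, 14, 8, 13, 10, 7, 15, 4, 16, 5, 11]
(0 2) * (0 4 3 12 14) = (0 2 4 3 12 14) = [2, 1, 4, 12, 3, 5, 6, 7, 8, 9, 10, 11, 14, 13, 0]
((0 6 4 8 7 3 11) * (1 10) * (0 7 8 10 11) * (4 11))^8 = (0 7 6 3 11)(1 10 4)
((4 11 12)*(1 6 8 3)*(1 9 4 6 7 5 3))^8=((1 7 5 3 9 4 11 12 6 8))^8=(1 6 11 9 5)(3 7 8 12 4)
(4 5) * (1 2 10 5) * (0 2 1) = (0 2 10 5 4) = [2, 1, 10, 3, 0, 4, 6, 7, 8, 9, 5]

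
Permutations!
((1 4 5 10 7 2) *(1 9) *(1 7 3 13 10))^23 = (1 5 4)(2 7 9)(3 10 13)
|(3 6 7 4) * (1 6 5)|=6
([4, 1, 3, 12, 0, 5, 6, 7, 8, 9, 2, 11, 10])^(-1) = (0 4)(2 10 12 3)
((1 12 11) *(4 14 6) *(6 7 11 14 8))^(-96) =((1 12 14 7 11)(4 8 6))^(-96) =(1 11 7 14 12)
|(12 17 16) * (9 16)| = 4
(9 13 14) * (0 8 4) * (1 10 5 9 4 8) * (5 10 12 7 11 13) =(0 1 12 7 11 13 14 4)(5 9) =[1, 12, 2, 3, 0, 9, 6, 11, 8, 5, 10, 13, 7, 14, 4]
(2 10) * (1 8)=(1 8)(2 10)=[0, 8, 10, 3, 4, 5, 6, 7, 1, 9, 2]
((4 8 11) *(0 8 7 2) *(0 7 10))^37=((0 8 11 4 10)(2 7))^37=(0 11 10 8 4)(2 7)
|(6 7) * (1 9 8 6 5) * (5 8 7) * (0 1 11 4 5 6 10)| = |(0 1 9 7 8 10)(4 5 11)| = 6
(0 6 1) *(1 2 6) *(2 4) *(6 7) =(0 1)(2 7 6 4) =[1, 0, 7, 3, 2, 5, 4, 6]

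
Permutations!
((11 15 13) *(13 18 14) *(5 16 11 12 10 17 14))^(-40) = ((5 16 11 15 18)(10 17 14 13 12))^(-40) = (18)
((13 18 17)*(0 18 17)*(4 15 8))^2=(18)(4 8 15)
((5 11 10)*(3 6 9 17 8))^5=(17)(5 10 11)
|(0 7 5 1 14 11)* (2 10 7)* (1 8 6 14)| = 9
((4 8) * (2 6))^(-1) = ((2 6)(4 8))^(-1) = (2 6)(4 8)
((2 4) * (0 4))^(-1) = (0 2 4)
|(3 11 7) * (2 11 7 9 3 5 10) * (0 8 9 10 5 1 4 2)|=|(0 8 9 3 7 1 4 2 11 10)|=10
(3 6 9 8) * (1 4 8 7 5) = (1 4 8 3 6 9 7 5) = [0, 4, 2, 6, 8, 1, 9, 5, 3, 7]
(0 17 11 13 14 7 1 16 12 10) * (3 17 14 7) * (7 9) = (0 14 3 17 11 13 9 7 1 16 12 10) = [14, 16, 2, 17, 4, 5, 6, 1, 8, 7, 0, 13, 10, 9, 3, 15, 12, 11]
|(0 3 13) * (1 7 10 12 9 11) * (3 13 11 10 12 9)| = |(0 13)(1 7 12 3 11)(9 10)| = 10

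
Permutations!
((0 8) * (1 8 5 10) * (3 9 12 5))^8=((0 3 9 12 5 10 1 8))^8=(12)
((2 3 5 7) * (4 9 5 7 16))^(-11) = (2 3 7)(4 9 5 16)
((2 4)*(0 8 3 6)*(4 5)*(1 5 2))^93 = ((0 8 3 6)(1 5 4))^93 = (0 8 3 6)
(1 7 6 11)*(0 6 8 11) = (0 6)(1 7 8 11) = [6, 7, 2, 3, 4, 5, 0, 8, 11, 9, 10, 1]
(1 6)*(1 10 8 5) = (1 6 10 8 5) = [0, 6, 2, 3, 4, 1, 10, 7, 5, 9, 8]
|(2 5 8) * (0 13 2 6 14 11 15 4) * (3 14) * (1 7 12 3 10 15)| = |(0 13 2 5 8 6 10 15 4)(1 7 12 3 14 11)| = 18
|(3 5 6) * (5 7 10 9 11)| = |(3 7 10 9 11 5 6)| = 7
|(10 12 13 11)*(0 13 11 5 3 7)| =|(0 13 5 3 7)(10 12 11)| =15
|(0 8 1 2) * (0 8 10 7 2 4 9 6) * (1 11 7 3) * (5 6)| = |(0 10 3 1 4 9 5 6)(2 8 11 7)| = 8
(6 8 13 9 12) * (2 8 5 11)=(2 8 13 9 12 6 5 11)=[0, 1, 8, 3, 4, 11, 5, 7, 13, 12, 10, 2, 6, 9]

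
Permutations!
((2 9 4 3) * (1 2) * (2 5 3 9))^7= (1 5 3)(4 9)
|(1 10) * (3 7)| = |(1 10)(3 7)| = 2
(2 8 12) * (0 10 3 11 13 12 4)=[10, 1, 8, 11, 0, 5, 6, 7, 4, 9, 3, 13, 2, 12]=(0 10 3 11 13 12 2 8 4)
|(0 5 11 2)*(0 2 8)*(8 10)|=|(0 5 11 10 8)|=5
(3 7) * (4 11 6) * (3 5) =(3 7 5)(4 11 6) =[0, 1, 2, 7, 11, 3, 4, 5, 8, 9, 10, 6]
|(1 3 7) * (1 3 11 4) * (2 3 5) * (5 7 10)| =|(1 11 4)(2 3 10 5)| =12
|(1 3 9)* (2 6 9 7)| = |(1 3 7 2 6 9)| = 6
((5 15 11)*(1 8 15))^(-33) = ((1 8 15 11 5))^(-33) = (1 15 5 8 11)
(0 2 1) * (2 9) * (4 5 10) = [9, 0, 1, 3, 5, 10, 6, 7, 8, 2, 4] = (0 9 2 1)(4 5 10)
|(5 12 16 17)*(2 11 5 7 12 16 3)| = 8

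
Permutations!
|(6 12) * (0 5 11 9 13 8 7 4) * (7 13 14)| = |(0 5 11 9 14 7 4)(6 12)(8 13)| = 14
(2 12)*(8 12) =(2 8 12) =[0, 1, 8, 3, 4, 5, 6, 7, 12, 9, 10, 11, 2]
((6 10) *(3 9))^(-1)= ((3 9)(6 10))^(-1)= (3 9)(6 10)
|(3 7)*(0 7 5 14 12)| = 6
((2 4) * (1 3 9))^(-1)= ((1 3 9)(2 4))^(-1)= (1 9 3)(2 4)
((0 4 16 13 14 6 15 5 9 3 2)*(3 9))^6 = ((0 4 16 13 14 6 15 5 3 2))^6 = (0 15 16 3 14)(2 6 4 5 13)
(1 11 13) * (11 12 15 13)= (1 12 15 13)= [0, 12, 2, 3, 4, 5, 6, 7, 8, 9, 10, 11, 15, 1, 14, 13]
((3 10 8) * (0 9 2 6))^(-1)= (0 6 2 9)(3 8 10)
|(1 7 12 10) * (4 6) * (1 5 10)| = |(1 7 12)(4 6)(5 10)| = 6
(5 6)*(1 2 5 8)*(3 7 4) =(1 2 5 6 8)(3 7 4) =[0, 2, 5, 7, 3, 6, 8, 4, 1]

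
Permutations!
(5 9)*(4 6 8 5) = (4 6 8 5 9) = [0, 1, 2, 3, 6, 9, 8, 7, 5, 4]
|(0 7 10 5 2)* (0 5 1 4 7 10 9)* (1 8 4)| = 6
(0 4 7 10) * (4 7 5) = [7, 1, 2, 3, 5, 4, 6, 10, 8, 9, 0] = (0 7 10)(4 5)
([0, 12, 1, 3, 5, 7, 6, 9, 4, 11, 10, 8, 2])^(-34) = (1 2 12)(4 7 11)(5 9 8)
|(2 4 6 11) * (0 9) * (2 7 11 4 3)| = 2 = |(0 9)(2 3)(4 6)(7 11)|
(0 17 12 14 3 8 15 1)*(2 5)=(0 17 12 14 3 8 15 1)(2 5)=[17, 0, 5, 8, 4, 2, 6, 7, 15, 9, 10, 11, 14, 13, 3, 1, 16, 12]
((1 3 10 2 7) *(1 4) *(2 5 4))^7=((1 3 10 5 4)(2 7))^7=(1 10 4 3 5)(2 7)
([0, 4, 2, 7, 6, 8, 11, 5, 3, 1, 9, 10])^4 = [0, 10, 2, 3, 9, 5, 1, 7, 8, 11, 6, 4]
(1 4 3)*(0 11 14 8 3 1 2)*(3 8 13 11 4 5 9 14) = (0 4 1 5 9 14 13 11 3 2) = [4, 5, 0, 2, 1, 9, 6, 7, 8, 14, 10, 3, 12, 11, 13]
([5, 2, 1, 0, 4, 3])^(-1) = [3, 2, 1, 5, 4, 0]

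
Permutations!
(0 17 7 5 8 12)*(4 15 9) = (0 17 7 5 8 12)(4 15 9) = [17, 1, 2, 3, 15, 8, 6, 5, 12, 4, 10, 11, 0, 13, 14, 9, 16, 7]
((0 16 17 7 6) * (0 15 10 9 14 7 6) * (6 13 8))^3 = ((0 16 17 13 8 6 15 10 9 14 7))^3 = (0 13 15 14 16 8 10 7 17 6 9)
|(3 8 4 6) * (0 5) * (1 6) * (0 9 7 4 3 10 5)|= |(1 6 10 5 9 7 4)(3 8)|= 14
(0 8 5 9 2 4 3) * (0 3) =(0 8 5 9 2 4) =[8, 1, 4, 3, 0, 9, 6, 7, 5, 2]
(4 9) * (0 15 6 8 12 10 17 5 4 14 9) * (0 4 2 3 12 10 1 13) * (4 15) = (0 4 15 6 8 10 17 5 2 3 12 1 13)(9 14) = [4, 13, 3, 12, 15, 2, 8, 7, 10, 14, 17, 11, 1, 0, 9, 6, 16, 5]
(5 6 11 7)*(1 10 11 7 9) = (1 10 11 9)(5 6 7) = [0, 10, 2, 3, 4, 6, 7, 5, 8, 1, 11, 9]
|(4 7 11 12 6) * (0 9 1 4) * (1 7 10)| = |(0 9 7 11 12 6)(1 4 10)| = 6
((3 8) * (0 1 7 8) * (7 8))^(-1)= (0 3 8 1)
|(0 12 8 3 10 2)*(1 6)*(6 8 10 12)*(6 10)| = 15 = |(0 10 2)(1 8 3 12 6)|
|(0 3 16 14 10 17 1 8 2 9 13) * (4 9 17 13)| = |(0 3 16 14 10 13)(1 8 2 17)(4 9)| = 12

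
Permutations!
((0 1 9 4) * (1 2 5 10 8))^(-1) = (0 4 9 1 8 10 5 2)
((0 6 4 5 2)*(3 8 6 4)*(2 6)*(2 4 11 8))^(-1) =(0 2 3 6 5 4 8 11)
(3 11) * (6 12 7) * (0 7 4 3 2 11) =(0 7 6 12 4 3)(2 11) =[7, 1, 11, 0, 3, 5, 12, 6, 8, 9, 10, 2, 4]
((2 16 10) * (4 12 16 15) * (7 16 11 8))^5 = (2 8 15 7 4 16 12 10 11)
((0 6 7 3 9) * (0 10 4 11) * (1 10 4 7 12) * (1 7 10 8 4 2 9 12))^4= (0 4 1)(3 12 7)(6 11 8)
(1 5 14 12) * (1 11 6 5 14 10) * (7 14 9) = (1 9 7 14 12 11 6 5 10) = [0, 9, 2, 3, 4, 10, 5, 14, 8, 7, 1, 6, 11, 13, 12]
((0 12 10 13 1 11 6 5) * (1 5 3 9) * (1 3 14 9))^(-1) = (0 5 13 10 12)(1 3 9 14 6 11)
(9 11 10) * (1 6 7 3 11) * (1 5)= (1 6 7 3 11 10 9 5)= [0, 6, 2, 11, 4, 1, 7, 3, 8, 5, 9, 10]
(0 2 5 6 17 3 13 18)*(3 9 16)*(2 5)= (0 5 6 17 9 16 3 13 18)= [5, 1, 2, 13, 4, 6, 17, 7, 8, 16, 10, 11, 12, 18, 14, 15, 3, 9, 0]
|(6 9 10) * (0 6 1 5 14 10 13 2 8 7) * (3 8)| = 8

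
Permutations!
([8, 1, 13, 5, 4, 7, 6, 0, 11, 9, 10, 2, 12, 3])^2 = [11, 1, 3, 7, 4, 0, 6, 8, 2, 9, 10, 13, 12, 5]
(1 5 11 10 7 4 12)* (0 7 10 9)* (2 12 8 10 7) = (0 2 12 1 5 11 9)(4 8 10 7) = [2, 5, 12, 3, 8, 11, 6, 4, 10, 0, 7, 9, 1]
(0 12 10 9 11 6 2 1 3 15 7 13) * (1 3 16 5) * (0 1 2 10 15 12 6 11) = (0 6 10 9)(1 16 5 2 3 12 15 7 13) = [6, 16, 3, 12, 4, 2, 10, 13, 8, 0, 9, 11, 15, 1, 14, 7, 5]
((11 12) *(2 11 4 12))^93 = ((2 11)(4 12))^93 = (2 11)(4 12)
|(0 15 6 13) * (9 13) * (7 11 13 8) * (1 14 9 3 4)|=|(0 15 6 3 4 1 14 9 8 7 11 13)|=12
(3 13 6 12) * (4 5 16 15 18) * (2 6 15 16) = (2 6 12 3 13 15 18 4 5) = [0, 1, 6, 13, 5, 2, 12, 7, 8, 9, 10, 11, 3, 15, 14, 18, 16, 17, 4]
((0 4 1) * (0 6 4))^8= (1 4 6)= ((1 6 4))^8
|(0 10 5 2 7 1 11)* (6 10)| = 8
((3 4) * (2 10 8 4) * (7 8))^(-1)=(2 3 4 8 7 10)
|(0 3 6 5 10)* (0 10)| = |(10)(0 3 6 5)| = 4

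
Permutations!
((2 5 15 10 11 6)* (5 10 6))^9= ((2 10 11 5 15 6))^9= (2 5)(6 11)(10 15)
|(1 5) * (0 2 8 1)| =5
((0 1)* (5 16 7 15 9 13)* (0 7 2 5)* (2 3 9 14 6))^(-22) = ((0 1 7 15 14 6 2 5 16 3 9 13))^(-22) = (0 7 14 2 16 9)(1 15 6 5 3 13)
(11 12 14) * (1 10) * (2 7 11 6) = (1 10)(2 7 11 12 14 6) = [0, 10, 7, 3, 4, 5, 2, 11, 8, 9, 1, 12, 14, 13, 6]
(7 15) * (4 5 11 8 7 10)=(4 5 11 8 7 15 10)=[0, 1, 2, 3, 5, 11, 6, 15, 7, 9, 4, 8, 12, 13, 14, 10]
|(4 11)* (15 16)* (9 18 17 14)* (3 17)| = 10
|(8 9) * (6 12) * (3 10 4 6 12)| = 4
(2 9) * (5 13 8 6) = (2 9)(5 13 8 6) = [0, 1, 9, 3, 4, 13, 5, 7, 6, 2, 10, 11, 12, 8]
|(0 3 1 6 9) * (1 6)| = 4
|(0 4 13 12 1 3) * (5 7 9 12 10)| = 10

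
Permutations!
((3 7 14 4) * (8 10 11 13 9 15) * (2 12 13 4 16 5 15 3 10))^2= (2 13 3 14 5 8 12 9 7 16 15)(4 11 10)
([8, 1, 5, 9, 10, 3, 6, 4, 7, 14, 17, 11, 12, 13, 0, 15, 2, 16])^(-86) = [9, 1, 17, 2, 8, 16, 6, 0, 14, 5, 7, 11, 12, 13, 3, 15, 10, 4]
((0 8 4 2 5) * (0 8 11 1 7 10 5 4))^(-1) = (0 8 5 10 7 1 11)(2 4)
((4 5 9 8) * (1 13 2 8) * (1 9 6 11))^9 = ((1 13 2 8 4 5 6 11))^9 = (1 13 2 8 4 5 6 11)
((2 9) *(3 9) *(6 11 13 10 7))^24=(6 7 10 13 11)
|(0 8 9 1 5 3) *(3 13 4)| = |(0 8 9 1 5 13 4 3)| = 8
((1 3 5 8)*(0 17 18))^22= (0 17 18)(1 5)(3 8)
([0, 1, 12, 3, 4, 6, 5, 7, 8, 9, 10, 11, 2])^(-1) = (2 12)(5 6)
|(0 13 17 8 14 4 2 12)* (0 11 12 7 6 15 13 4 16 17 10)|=|(0 4 2 7 6 15 13 10)(8 14 16 17)(11 12)|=8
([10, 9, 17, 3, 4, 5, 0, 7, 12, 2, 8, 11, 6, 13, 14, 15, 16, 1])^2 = (0 8 6 10 12)(1 2)(9 17)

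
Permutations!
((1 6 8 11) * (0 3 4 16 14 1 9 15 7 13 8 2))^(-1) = (0 2 6 1 14 16 4 3)(7 15 9 11 8 13)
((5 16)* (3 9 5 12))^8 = ((3 9 5 16 12))^8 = (3 16 9 12 5)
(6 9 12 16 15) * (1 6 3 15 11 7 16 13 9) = [0, 6, 2, 15, 4, 5, 1, 16, 8, 12, 10, 7, 13, 9, 14, 3, 11] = (1 6)(3 15)(7 16 11)(9 12 13)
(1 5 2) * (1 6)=(1 5 2 6)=[0, 5, 6, 3, 4, 2, 1]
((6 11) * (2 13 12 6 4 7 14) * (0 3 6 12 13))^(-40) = ((0 3 6 11 4 7 14 2))^(-40) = (14)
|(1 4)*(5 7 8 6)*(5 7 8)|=4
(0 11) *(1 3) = (0 11)(1 3) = [11, 3, 2, 1, 4, 5, 6, 7, 8, 9, 10, 0]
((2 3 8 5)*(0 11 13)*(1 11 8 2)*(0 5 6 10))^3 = (0 10 6 8)(1 5 13 11)(2 3) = ((0 8 6 10)(1 11 13 5)(2 3))^3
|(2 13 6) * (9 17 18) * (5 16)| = |(2 13 6)(5 16)(9 17 18)| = 6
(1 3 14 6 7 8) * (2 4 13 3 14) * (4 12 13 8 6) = (1 14 4 8)(2 12 13 3)(6 7) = [0, 14, 12, 2, 8, 5, 7, 6, 1, 9, 10, 11, 13, 3, 4]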